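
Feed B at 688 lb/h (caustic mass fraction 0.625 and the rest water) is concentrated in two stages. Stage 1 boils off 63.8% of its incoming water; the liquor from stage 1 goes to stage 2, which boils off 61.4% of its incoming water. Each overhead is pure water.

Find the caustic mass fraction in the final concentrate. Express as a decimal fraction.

0.923

water in feed = 688×0.375 = 258 lb/h.
After stage 1: water left = (1−0.638)×258 = 93.396; stream total = 523.4 lb/h.
After stage 2: water left = (1−0.614)×93.396 = 36.051; final concentrate = 466.05 lb/h.
caustic fraction = 430/466.05 = 0.923.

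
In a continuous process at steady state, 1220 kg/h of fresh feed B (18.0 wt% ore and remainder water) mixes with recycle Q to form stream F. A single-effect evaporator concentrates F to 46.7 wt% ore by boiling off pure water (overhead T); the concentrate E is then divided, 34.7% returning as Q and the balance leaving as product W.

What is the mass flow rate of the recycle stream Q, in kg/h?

249.9 kg/h

Overall ore balance (none leaves overhead): ore in fresh feed = ore in product, i.e. 1220×0.180 = (1−0.347)·E·0.467.
E = 219.6/(0.467×0.653) = 720.12 kg/h.
Recycle Q = 0.347×720.12 = 249.88 kg/h.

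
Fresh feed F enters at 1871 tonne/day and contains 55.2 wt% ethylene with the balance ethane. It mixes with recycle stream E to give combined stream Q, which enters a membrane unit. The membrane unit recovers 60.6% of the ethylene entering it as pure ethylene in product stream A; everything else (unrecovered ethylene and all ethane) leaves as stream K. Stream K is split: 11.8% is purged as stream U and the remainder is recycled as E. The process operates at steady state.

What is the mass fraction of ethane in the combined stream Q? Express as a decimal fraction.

ethane enters only via F and leaves only via the purge: 1871×0.448 = 0.118×(ethane in K), and the membrane unit passes all ethane, so ethane in Q = ethane in K = 7103.5 tonne/day.
ethylene in Q: m_A = 1871×0.552 + (1−0.118)·(1−0.606)·m_A, so m_A = 1032.8/0.6525 = 1582.8 tonne/day.
Q = 1582.8 + 7103.5 = 8686.3 tonne/day.
ethane fraction in Q = 7103.5/8686.3 = 0.818.

0.818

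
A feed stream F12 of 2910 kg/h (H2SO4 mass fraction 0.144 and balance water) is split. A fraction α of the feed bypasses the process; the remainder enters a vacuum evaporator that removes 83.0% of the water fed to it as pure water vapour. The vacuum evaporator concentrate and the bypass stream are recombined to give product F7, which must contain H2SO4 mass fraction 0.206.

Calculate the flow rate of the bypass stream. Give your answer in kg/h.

All 2910×0.144 = 419.04 kg/h of H2SO4 reaches F7, so F7 = 419.04/0.206 = 2034.2 kg/h and vapour = 875.83 kg/h.
The evaporator receives (1−α)·2910 of feed at 0.856 water and removes 0.830 of that water:
0.830×0.856×(1−α)×2910 = 875.83
(1−α) = 875.83/2067.5 = 0.4236;  α = 0.5764.
Bypass flow = 0.5764×2910 = 1677.3 kg/h.

1677 kg/h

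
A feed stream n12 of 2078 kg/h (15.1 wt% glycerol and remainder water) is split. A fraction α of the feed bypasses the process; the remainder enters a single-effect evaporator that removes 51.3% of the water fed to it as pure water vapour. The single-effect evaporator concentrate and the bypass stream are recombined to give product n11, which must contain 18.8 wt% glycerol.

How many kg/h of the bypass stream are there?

All 2078×0.151 = 313.78 kg/h of glycerol reaches n11, so n11 = 313.78/0.188 = 1669 kg/h and vapour = 408.97 kg/h.
The evaporator receives (1−α)·2078 of feed at 0.849 water and removes 0.513 of that water:
0.513×0.849×(1−α)×2078 = 408.97
(1−α) = 408.97/905.05 = 0.4519;  α = 0.5481.
Bypass flow = 0.5481×2078 = 1139 kg/h.

1139 kg/h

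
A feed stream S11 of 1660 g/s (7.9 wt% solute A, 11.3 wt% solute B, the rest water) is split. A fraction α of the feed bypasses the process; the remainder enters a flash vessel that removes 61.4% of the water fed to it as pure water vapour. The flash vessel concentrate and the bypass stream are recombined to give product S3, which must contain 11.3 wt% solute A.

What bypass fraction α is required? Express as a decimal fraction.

0.394

All 1660×0.079 = 131.14 g/s of solute A reaches S3, so S3 = 131.14/0.113 = 1160.5 g/s and vapour = 499.47 g/s.
The evaporator receives (1−α)·1660 of feed at 0.808 water and removes 0.614 of that water:
0.614×0.808×(1−α)×1660 = 499.47
(1−α) = 499.47/823.55 = 0.6065;  α = 0.3935.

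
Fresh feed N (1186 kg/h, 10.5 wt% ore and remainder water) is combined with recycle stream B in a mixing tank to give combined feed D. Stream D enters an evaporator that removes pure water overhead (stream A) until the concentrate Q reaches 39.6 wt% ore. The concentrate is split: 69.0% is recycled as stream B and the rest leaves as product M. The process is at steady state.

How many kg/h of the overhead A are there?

Overall ore balance (none leaves overhead): ore in fresh feed = ore in product, i.e. 1186×0.105 = (1−0.690)·Q·0.396.
Q = 124.53/(0.396×0.310) = 1014.4 kg/h.
Recycle B = 0.690×1014.4 = 699.95 kg/h.
Combined feed D = 1186 + 699.95 = 1885.9 kg/h.
Overhead A = D − Q = 1885.9 − 1014.4 = 871.53 kg/h.

871.5 kg/h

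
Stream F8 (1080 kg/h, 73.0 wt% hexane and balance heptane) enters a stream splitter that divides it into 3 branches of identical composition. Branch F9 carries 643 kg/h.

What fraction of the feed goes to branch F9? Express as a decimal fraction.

Fraction to F9 = 643/1080 = 0.5954.

0.595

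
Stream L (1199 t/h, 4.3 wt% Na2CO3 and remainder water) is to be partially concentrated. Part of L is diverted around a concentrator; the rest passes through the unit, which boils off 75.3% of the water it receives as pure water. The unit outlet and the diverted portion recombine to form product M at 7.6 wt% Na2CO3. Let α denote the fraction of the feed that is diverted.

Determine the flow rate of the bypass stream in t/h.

All 1199×0.043 = 51.557 t/h of Na2CO3 reaches M, so M = 51.557/0.076 = 678.38 t/h and vapour = 520.62 t/h.
The evaporator receives (1−α)·1199 of feed at 0.957 water and removes 0.753 of that water:
0.753×0.957×(1−α)×1199 = 520.62
(1−α) = 520.62/864.02 = 0.6026;  α = 0.3974.
Bypass flow = 0.3974×1199 = 476.54 t/h.

476.5 t/h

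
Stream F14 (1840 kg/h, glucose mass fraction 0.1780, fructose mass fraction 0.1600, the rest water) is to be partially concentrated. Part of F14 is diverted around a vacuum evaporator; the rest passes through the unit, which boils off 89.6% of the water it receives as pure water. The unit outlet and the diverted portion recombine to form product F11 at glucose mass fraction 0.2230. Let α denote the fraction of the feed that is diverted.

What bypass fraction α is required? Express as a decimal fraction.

0.660

All 1840×0.178 = 327.52 kg/h of glucose reaches F11, so F11 = 327.52/0.223 = 1468.7 kg/h and vapour = 371.3 kg/h.
The evaporator receives (1−α)·1840 of feed at 0.662 water and removes 0.896 of that water:
0.896×0.662×(1−α)×1840 = 371.3
(1−α) = 371.3/1091.4 = 0.3402;  α = 0.6598.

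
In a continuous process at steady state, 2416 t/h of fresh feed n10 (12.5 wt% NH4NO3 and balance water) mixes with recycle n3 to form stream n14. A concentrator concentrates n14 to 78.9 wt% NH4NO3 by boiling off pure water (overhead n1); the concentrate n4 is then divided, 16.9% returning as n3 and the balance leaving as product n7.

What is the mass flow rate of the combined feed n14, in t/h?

2494 t/h

Overall NH4NO3 balance (none leaves overhead): NH4NO3 in fresh feed = NH4NO3 in product, i.e. 2416×0.125 = (1−0.169)·n4·0.789.
n4 = 302/(0.789×0.831) = 460.61 t/h.
Recycle n3 = 0.169×460.61 = 77.842 t/h.
Combined feed n14 = 2416 + 77.842 = 2493.8 t/h.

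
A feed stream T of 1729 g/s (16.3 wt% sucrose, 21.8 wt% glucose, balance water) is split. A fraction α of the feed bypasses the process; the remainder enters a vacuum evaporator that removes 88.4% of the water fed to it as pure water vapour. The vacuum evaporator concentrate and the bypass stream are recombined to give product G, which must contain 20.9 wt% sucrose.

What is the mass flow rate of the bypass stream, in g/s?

1034 g/s

All 1729×0.163 = 281.83 g/s of sucrose reaches G, so G = 281.83/0.209 = 1348.5 g/s and vapour = 380.55 g/s.
The evaporator receives (1−α)·1729 of feed at 0.619 water and removes 0.884 of that water:
0.884×0.619×(1−α)×1729 = 380.55
(1−α) = 380.55/946.1 = 0.4022;  α = 0.5978.
Bypass flow = 0.5978×1729 = 1033.6 g/s.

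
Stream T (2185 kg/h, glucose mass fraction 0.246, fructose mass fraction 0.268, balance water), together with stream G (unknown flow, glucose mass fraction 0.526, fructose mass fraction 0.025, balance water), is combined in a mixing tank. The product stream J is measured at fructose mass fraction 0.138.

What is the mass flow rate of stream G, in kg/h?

Let G be the unknown flow. Total out = 2185 + G.
fructose balance: 585.58 + 0.025·G = 0.138·(2185 + G)
(0.025 − 0.138)·G = 0.138×2185 − 585.58 = -284.05
G = -284.05 / -0.113 = 2513.7 kg/h

2514 kg/h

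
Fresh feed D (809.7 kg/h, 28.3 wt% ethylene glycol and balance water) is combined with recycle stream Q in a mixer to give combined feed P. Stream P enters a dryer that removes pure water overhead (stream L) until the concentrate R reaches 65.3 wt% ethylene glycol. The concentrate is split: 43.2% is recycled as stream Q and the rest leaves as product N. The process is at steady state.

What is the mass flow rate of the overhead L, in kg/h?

Overall ethylene glycol balance (none leaves overhead): ethylene glycol in fresh feed = ethylene glycol in product, i.e. 809.7×0.283 = (1−0.432)·R·0.653.
R = 229.15/(0.653×0.568) = 617.8 kg/h.
Recycle Q = 0.432×617.8 = 266.89 kg/h.
Combined feed P = 809.7 + 266.89 = 1076.6 kg/h.
Overhead L = P − R = 1076.6 − 617.8 = 458.79 kg/h.

458.8 kg/h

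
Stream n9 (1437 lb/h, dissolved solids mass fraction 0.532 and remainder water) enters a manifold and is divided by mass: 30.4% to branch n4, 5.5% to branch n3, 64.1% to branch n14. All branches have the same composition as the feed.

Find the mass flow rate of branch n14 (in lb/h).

921.1 lb/h

Branch n14 flow = 0.641×1437 = 921.12 lb/h.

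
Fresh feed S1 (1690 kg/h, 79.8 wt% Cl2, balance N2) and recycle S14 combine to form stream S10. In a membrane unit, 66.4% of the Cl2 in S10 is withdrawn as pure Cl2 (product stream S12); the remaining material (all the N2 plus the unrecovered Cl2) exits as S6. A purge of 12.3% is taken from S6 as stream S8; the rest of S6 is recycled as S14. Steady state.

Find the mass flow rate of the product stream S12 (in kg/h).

1270 kg/h

Cl2 in S10: m_A = 1690×0.798 + (1−0.123)·(1−0.664)·m_A, so m_A = 1348.6/0.7053 = 1912 kg/h.
Product S12 = 0.664×1912 = 1269.6 kg/h.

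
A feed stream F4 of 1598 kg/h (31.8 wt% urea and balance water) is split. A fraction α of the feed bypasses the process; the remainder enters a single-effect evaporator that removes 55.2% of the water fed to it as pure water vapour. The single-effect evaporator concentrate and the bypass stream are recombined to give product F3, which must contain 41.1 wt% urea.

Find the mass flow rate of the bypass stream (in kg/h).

637.5 kg/h

All 1598×0.318 = 508.16 kg/h of urea reaches F3, so F3 = 508.16/0.411 = 1236.4 kg/h and vapour = 361.59 kg/h.
The evaporator receives (1−α)·1598 of feed at 0.682 water and removes 0.552 of that water:
0.552×0.682×(1−α)×1598 = 361.59
(1−α) = 361.59/601.59 = 0.6011;  α = 0.3989.
Bypass flow = 0.3989×1598 = 637.51 kg/h.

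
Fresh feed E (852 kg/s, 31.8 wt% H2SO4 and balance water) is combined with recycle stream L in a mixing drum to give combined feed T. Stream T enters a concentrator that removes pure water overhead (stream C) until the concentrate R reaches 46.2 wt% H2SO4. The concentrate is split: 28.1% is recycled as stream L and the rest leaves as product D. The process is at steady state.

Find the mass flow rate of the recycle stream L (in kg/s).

Overall H2SO4 balance (none leaves overhead): H2SO4 in fresh feed = H2SO4 in product, i.e. 852×0.318 = (1−0.281)·R·0.462.
R = 270.94/(0.462×0.719) = 815.63 kg/s.
Recycle L = 0.281×815.63 = 229.19 kg/s.

229.2 kg/s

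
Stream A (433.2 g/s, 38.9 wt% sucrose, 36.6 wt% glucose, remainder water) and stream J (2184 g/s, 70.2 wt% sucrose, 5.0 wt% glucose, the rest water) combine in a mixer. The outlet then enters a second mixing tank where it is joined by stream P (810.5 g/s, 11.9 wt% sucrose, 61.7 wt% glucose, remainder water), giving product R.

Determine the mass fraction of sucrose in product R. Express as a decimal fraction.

0.5246

Overall, product flow = 3427.7 g/s.
sucrose in = 433.2×0.389 + 2184×0.702 + 810.5×0.119 = 1798.1 g/s.
sucrose fraction in R = 0.5246.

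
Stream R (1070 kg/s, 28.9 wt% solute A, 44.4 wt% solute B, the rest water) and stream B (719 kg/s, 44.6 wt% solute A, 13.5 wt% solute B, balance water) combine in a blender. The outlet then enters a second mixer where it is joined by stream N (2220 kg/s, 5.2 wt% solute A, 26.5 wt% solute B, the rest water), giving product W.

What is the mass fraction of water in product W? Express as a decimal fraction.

0.525

Overall, product flow = 4009 kg/s.
water in = 1070×0.267 + 719×0.419 + 2220×0.683 = 2103.2 kg/s.
water fraction in W = 0.525.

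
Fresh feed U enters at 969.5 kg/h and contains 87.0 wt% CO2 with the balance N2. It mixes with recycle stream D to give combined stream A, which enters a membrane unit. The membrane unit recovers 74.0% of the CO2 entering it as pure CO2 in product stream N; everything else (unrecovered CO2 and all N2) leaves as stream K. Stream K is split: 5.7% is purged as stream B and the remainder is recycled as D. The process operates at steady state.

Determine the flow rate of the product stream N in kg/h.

826.9 kg/h

CO2 in A: m_A = 969.5×0.870 + (1−0.057)·(1−0.740)·m_A, so m_A = 843.47/0.7548 = 1117.4 kg/h.
Product N = 0.740×1117.4 = 826.9 kg/h.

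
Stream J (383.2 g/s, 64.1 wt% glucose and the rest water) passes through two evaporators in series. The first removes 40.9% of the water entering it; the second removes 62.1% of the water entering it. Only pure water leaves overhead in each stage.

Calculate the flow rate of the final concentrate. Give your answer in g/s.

276.4 g/s

water in feed = 383.2×0.359 = 137.57 g/s.
After stage 1: water left = (1−0.409)×137.57 = 81.303; stream total = 326.93 g/s.
After stage 2: water left = (1−0.621)×81.303 = 30.814; final concentrate = 276.45 g/s.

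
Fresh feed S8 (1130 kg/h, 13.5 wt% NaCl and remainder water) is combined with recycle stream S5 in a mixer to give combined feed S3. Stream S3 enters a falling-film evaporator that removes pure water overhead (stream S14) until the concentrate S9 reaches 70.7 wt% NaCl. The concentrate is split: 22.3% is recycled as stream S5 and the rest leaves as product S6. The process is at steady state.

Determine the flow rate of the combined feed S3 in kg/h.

Overall NaCl balance (none leaves overhead): NaCl in fresh feed = NaCl in product, i.e. 1130×0.135 = (1−0.223)·S9·0.707.
S9 = 152.55/(0.707×0.777) = 277.7 kg/h.
Recycle S5 = 0.223×277.7 = 61.927 kg/h.
Combined feed S3 = 1130 + 61.927 = 1191.9 kg/h.

1192 kg/h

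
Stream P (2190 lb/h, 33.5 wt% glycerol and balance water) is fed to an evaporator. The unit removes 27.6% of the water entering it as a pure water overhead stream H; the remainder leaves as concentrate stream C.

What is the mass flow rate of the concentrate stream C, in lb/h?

water entering = 2190×0.665 = 1456.4 lb/h; overhead removed = 0.276×1456.4 = 401.95 lb/h.
Concentrate = 2190 − 401.95 = 1788 lb/h.

1788 lb/h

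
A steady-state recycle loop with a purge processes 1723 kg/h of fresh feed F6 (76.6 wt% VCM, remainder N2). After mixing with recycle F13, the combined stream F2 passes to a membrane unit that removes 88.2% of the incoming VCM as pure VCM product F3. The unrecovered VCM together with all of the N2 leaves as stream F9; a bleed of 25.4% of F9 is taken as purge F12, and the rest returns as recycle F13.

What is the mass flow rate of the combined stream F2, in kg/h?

N2 enters only via F6 and leaves only via the purge: 1723×0.234 = 0.254×(N2 in F9), and the membrane unit passes all N2, so N2 in F2 = N2 in F9 = 1587.3 kg/h.
VCM in F2: m_A = 1723×0.766 + (1−0.254)·(1−0.882)·m_A, so m_A = 1319.8/0.9120 = 1447.2 kg/h.
F2 = 1447.2 + 1587.3 = 3034.5 kg/h.

3035 kg/h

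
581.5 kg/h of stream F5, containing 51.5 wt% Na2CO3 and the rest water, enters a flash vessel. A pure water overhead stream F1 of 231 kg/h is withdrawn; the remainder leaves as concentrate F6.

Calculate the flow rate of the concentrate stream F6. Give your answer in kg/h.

350.5 kg/h

Concentrate = 581.5 − 231 = 350.5 kg/h.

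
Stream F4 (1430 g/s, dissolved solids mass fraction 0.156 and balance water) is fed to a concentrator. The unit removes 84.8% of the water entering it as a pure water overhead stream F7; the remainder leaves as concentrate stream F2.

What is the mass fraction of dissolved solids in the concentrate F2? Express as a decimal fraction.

0.549

dissolved solids is not removed: 1430×0.156 = 223.08 g/s of dissolved solids enters F2.
water entering = 1430×0.844 = 1206.9 g/s; overhead removed = 0.848×1206.9 = 1023.5 g/s.
Concentrate = 1430 − 1023.5 = 406.53 g/s.
Mass fraction = 223.08/406.53 = 0.549.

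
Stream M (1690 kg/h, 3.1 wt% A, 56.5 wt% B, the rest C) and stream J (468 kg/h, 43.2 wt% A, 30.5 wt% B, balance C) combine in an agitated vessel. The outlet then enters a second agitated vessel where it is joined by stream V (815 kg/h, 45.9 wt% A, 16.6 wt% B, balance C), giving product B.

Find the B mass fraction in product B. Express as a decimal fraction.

0.415

Overall, product flow = 2973 kg/h.
B in = 1690×0.565 + 468×0.305 + 815×0.166 = 1232.9 kg/h.
B fraction in B = 0.415.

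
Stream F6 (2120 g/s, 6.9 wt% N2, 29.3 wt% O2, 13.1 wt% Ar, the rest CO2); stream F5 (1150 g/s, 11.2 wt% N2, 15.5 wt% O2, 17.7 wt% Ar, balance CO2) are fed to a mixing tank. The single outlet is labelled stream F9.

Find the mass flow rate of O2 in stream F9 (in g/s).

799.4 g/s

O2 out = O2 in = 2120×0.293 + 1150×0.155 = 799.41 g/s.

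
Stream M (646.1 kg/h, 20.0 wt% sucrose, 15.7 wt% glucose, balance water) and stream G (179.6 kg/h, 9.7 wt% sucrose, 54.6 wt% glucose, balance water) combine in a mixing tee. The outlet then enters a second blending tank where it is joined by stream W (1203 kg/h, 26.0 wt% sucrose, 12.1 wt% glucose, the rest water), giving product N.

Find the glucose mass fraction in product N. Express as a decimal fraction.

0.170

Overall, product flow = 2028.7 kg/h.
glucose in = 646.1×0.157 + 179.6×0.546 + 1203×0.121 = 345.06 kg/h.
glucose fraction in N = 0.170.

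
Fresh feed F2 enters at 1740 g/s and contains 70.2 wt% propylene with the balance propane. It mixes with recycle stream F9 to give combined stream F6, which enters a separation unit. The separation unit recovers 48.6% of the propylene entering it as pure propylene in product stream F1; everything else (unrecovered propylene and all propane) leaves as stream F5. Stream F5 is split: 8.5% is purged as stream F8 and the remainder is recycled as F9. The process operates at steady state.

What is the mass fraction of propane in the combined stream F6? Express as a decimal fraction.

0.7257

propane enters only via F2 and leaves only via the purge: 1740×0.298 = 0.085×(propane in F5), and the separation unit passes all propane, so propane in F6 = propane in F5 = 6100.2 g/s.
propylene in F6: m_A = 1740×0.702 + (1−0.085)·(1−0.486)·m_A, so m_A = 1221.5/0.5297 = 2306 g/s.
F6 = 2306 + 6100.2 = 8406.3 g/s.
propane fraction in F6 = 6100.2/8406.3 = 0.7257.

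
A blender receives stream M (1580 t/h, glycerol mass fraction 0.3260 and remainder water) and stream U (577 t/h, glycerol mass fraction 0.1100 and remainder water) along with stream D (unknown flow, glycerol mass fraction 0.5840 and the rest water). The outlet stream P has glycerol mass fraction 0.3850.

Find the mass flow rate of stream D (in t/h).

Let D be the unknown flow. Total out = 2157 + D.
glycerol balance: 578.55 + 0.584·D = 0.385·(2157 + D)
(0.584 − 0.385)·D = 0.385×2157 − 578.55 = 251.89
D = 251.89 / 0.199 = 1265.8 t/h

1266 t/h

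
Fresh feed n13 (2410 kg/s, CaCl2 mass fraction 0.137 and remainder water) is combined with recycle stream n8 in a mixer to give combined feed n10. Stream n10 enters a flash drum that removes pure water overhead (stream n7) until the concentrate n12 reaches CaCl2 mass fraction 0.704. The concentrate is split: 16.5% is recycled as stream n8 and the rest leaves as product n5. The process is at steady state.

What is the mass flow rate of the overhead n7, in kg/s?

Overall CaCl2 balance (none leaves overhead): CaCl2 in fresh feed = CaCl2 in product, i.e. 2410×0.137 = (1−0.165)·n12·0.704.
n12 = 330.17/(0.704×0.835) = 561.67 kg/s.
Recycle n8 = 0.165×561.67 = 92.675 kg/s.
Combined feed n10 = 2410 + 92.675 = 2502.7 kg/s.
Overhead n7 = n10 − n12 = 2502.7 − 561.67 = 1941 kg/s.

1941 kg/s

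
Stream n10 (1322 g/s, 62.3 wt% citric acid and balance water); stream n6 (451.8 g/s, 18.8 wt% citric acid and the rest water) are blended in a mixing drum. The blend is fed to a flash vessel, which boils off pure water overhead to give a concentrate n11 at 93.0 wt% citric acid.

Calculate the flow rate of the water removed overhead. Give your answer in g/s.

796.9 g/s

citric acid entering = 1322×0.623 + 451.8×0.188 = 908.54 g/s.
All citric acid reports to n11, so n11 = 908.54/0.930 = 976.93 g/s.
Total feed = 1773.8 g/s; overhead = 1773.8 − 976.93 = 796.87 g/s.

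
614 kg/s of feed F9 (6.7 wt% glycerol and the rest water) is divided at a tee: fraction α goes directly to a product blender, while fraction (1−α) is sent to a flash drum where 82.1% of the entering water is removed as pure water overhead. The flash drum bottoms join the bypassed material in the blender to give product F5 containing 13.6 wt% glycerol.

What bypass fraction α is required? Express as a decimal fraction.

All 614×0.067 = 41.138 kg/s of glycerol reaches F5, so F5 = 41.138/0.136 = 302.49 kg/s and vapour = 311.51 kg/s.
The evaporator receives (1−α)·614 of feed at 0.933 water and removes 0.821 of that water:
0.821×0.933×(1−α)×614 = 311.51
(1−α) = 311.51/470.32 = 0.6623;  α = 0.3377.

0.338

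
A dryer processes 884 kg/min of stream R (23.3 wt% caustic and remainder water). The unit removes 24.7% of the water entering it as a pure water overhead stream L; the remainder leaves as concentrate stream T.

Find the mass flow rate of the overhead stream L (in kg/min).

167.5 kg/min

water entering = 884×0.767 = 678.03 kg/min; overhead removed = 0.247×678.03 = 167.47 kg/min.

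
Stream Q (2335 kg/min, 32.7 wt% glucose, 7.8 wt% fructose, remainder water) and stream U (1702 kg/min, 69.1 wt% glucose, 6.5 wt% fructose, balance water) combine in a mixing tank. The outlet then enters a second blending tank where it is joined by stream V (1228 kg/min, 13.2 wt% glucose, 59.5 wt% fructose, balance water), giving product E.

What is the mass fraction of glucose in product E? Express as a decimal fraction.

Overall, product flow = 5265 kg/min.
glucose in = 2335×0.327 + 1702×0.691 + 1228×0.132 = 2101.7 kg/min.
glucose fraction in E = 0.399.

0.399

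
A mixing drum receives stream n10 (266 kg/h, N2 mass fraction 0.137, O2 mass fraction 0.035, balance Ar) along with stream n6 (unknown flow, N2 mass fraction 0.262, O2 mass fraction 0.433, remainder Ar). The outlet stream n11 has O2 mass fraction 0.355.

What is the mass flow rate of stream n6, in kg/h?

1091 kg/h

Let n6 be the unknown flow. Total out = 266 + n6.
O2 balance: 9.31 + 0.433·n6 = 0.355·(266 + n6)
(0.433 − 0.355)·n6 = 0.355×266 − 9.31 = 85.12
n6 = 85.12 / 0.078 = 1091.3 kg/h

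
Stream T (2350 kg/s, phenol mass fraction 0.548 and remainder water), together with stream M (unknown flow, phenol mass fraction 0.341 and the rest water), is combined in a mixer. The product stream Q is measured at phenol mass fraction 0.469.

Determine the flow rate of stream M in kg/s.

Let M be the unknown flow. Total out = 2350 + M.
phenol balance: 1287.8 + 0.341·M = 0.469·(2350 + M)
(0.341 − 0.469)·M = 0.469×2350 − 1287.8 = -185.65
M = -185.65 / -0.128 = 1450.4 kg/s

1450 kg/s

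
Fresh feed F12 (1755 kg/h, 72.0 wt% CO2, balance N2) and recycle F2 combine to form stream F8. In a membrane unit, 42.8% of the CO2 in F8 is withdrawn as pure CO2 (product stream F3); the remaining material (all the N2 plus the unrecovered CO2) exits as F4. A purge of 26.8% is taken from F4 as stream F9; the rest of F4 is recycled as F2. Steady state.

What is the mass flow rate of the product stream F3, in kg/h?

930.4 kg/h

CO2 in F8: m_A = 1755×0.720 + (1−0.268)·(1−0.428)·m_A, so m_A = 1263.6/0.5813 = 2173.8 kg/h.
Product F3 = 0.428×2173.8 = 930.37 kg/h.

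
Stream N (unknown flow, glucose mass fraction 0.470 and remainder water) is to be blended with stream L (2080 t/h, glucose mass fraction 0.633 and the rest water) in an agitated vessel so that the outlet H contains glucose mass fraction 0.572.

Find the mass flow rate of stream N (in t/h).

1244 t/h

Let N be the unknown flow. Total out = 2080 + N.
glucose balance: 1316.6 + 0.470·N = 0.572·(2080 + N)
(0.470 − 0.572)·N = 0.572×2080 − 1316.6 = -126.88
N = -126.88 / -0.102 = 1243.9 t/h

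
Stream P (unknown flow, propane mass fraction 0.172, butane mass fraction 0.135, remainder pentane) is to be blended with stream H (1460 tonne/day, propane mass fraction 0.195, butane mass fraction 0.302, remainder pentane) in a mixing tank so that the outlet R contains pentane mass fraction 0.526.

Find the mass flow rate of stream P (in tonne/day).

201.1 tonne/day

Let P be the unknown flow. Total out = 1460 + P.
pentane balance: 734.38 + 0.693·P = 0.526·(1460 + P)
(0.693 − 0.526)·P = 0.526×1460 − 734.38 = 33.58
P = 33.58 / 0.167 = 201.08 tonne/day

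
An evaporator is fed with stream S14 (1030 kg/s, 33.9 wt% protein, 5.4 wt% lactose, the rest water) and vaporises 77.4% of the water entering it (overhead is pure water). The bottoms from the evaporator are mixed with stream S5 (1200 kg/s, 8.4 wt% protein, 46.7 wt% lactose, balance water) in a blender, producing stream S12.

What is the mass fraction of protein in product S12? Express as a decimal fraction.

0.258

Vapour removed = 0.774×0.607×1030 = 483.91 kg/s; concentrate = 546.09 kg/s.
protein reaching the mixer = 349.17 (from concentrate) + 1200×0.084 = 449.97 kg/s.
Product flow = 546.09 + 1200 = 1746.1 kg/s; protein fraction = 0.258.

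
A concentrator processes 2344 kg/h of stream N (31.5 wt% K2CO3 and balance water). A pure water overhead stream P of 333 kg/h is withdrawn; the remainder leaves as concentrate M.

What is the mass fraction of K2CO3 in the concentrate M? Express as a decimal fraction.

K2CO3 is not removed: 2344×0.315 = 738.36 kg/h of K2CO3 enters M.
Concentrate = 2344 − 333 = 2011 kg/h.
Mass fraction = 738.36/2011 = 0.3672.

0.3672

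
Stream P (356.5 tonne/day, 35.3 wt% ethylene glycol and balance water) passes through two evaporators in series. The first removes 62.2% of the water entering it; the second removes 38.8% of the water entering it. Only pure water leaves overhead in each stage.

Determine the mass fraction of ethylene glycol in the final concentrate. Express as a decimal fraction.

0.702

water in feed = 356.5×0.647 = 230.66 tonne/day.
After stage 1: water left = (1−0.622)×230.66 = 87.188; stream total = 213.03 tonne/day.
After stage 2: water left = (1−0.388)×87.188 = 53.359; final concentrate = 179.2 tonne/day.
ethylene glycol fraction = 125.84/179.2 = 0.702.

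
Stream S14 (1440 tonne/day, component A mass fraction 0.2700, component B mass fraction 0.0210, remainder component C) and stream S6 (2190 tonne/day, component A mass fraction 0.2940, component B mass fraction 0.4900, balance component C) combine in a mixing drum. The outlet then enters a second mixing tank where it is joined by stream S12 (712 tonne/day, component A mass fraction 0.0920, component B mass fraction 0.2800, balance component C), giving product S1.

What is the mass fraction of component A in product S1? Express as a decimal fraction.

Overall, product flow = 4342 tonne/day.
component A in = 1440×0.270 + 2190×0.294 + 712×0.092 = 1098.2 tonne/day.
component A fraction in S1 = 0.2529.

0.2529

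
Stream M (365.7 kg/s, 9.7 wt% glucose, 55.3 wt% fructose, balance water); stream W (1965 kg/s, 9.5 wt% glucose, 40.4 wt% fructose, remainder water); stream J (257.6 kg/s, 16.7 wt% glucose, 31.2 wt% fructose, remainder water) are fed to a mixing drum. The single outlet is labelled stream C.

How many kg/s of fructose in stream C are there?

fructose out = fructose in = 365.7×0.553 + 1965×0.404 + 257.6×0.312 = 1076.5 kg/s.

1076 kg/s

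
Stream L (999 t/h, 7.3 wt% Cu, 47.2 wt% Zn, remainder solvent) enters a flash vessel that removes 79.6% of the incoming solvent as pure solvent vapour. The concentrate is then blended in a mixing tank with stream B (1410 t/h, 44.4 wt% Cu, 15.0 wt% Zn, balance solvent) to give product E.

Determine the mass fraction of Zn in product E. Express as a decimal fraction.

Vapour removed = 0.796×0.455×999 = 361.82 t/h; concentrate = 637.18 t/h.
Zn reaching the mixer = 471.53 (from concentrate) + 1410×0.150 = 683.03 t/h.
Product flow = 637.18 + 1410 = 2047.2 t/h; Zn fraction = 0.334.

0.334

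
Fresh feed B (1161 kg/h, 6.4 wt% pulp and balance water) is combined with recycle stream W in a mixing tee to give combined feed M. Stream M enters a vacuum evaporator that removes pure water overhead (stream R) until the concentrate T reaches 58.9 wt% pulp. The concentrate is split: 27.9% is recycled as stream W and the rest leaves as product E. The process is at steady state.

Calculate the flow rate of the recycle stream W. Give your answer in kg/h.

Overall pulp balance (none leaves overhead): pulp in fresh feed = pulp in product, i.e. 1161×0.064 = (1−0.279)·T·0.589.
T = 74.304/(0.589×0.721) = 174.97 kg/h.
Recycle W = 0.279×174.97 = 48.816 kg/h.

48.82 kg/h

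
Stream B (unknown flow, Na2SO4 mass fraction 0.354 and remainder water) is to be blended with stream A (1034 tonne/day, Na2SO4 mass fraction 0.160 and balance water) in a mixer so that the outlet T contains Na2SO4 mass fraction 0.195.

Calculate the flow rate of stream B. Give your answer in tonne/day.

227.6 tonne/day

Let B be the unknown flow. Total out = 1034 + B.
Na2SO4 balance: 165.44 + 0.354·B = 0.195·(1034 + B)
(0.354 − 0.195)·B = 0.195×1034 − 165.44 = 36.19
B = 36.19 / 0.159 = 227.61 tonne/day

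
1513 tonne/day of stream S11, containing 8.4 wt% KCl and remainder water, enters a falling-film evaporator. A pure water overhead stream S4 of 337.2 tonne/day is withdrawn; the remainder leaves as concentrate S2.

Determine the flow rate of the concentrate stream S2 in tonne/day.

1176 tonne/day

Concentrate = 1513 − 337.2 = 1175.8 tonne/day.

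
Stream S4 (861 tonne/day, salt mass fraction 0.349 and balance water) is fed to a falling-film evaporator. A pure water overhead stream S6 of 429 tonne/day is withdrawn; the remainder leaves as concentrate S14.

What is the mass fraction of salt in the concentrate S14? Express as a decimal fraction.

0.696

salt is not removed: 861×0.349 = 300.49 tonne/day of salt enters S14.
Concentrate = 861 − 429 = 432 tonne/day.
Mass fraction = 300.49/432 = 0.696.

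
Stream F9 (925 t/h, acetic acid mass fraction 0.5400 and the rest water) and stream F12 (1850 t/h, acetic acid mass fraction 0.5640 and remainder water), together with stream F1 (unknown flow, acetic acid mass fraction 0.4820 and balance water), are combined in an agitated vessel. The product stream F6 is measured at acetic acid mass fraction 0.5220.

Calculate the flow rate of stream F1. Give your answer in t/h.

2359 t/h

Let F1 be the unknown flow. Total out = 2775 + F1.
acetic acid balance: 1542.9 + 0.482·F1 = 0.522·(2775 + F1)
(0.482 − 0.522)·F1 = 0.522×2775 − 1542.9 = -94.35
F1 = -94.35 / -0.040 = 2358.7 t/h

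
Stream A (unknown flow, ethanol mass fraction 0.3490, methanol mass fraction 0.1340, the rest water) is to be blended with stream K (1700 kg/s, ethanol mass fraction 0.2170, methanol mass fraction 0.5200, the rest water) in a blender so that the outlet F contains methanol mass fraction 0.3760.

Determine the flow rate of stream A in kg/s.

Let A be the unknown flow. Total out = 1700 + A.
methanol balance: 884 + 0.134·A = 0.376·(1700 + A)
(0.134 − 0.376)·A = 0.376×1700 − 884 = -244.8
A = -244.8 / -0.242 = 1011.6 kg/s

1012 kg/s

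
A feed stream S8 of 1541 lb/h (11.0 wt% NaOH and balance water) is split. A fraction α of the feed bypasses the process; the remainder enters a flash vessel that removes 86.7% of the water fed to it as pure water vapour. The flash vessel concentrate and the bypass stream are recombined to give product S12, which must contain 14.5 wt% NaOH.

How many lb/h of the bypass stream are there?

1059 lb/h

All 1541×0.110 = 169.51 lb/h of NaOH reaches S12, so S12 = 169.51/0.145 = 1169 lb/h and vapour = 371.97 lb/h.
The evaporator receives (1−α)·1541 of feed at 0.890 water and removes 0.867 of that water:
0.867×0.890×(1−α)×1541 = 371.97
(1−α) = 371.97/1189.1 = 0.3128;  α = 0.6872.
Bypass flow = 0.6872×1541 = 1058.9 lb/h.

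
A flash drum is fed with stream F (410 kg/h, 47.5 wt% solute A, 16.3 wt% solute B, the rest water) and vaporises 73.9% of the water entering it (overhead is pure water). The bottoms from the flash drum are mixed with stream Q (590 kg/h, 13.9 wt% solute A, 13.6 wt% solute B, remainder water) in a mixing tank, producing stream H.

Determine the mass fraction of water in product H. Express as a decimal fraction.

Vapour removed = 0.739×0.362×410 = 109.68 kg/h; concentrate = 300.32 kg/h.
water reaching the mixer = 38.738 (from concentrate) + 590×0.725 = 466.49 kg/h.
Product flow = 300.32 + 590 = 890.32 kg/h; water fraction = 0.524.

0.524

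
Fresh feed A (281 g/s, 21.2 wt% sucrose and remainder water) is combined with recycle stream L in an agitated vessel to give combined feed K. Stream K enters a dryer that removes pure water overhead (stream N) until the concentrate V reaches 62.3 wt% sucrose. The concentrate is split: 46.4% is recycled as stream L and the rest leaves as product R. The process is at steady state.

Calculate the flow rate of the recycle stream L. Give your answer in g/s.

Overall sucrose balance (none leaves overhead): sucrose in fresh feed = sucrose in product, i.e. 281×0.212 = (1−0.464)·V·0.623.
V = 59.572/(0.623×0.536) = 178.4 g/s.
Recycle L = 0.464×178.4 = 82.777 g/s.

82.78 g/s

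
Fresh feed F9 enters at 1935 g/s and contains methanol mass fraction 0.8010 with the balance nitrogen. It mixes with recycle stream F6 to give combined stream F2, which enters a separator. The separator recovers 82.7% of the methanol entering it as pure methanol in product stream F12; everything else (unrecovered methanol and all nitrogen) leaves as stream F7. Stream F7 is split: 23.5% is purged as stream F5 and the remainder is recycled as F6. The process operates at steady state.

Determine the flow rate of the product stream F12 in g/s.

1477 g/s

methanol in F2: m_A = 1935×0.801 + (1−0.235)·(1−0.827)·m_A, so m_A = 1549.9/0.8677 = 1786.3 g/s.
Product F12 = 0.827×1786.3 = 1477.3 g/s.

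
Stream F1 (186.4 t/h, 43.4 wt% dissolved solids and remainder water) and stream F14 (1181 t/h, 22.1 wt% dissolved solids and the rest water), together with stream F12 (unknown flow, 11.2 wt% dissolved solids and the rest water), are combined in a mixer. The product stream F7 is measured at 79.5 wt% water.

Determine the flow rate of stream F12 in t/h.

662.2 t/h

Let F12 be the unknown flow. Total out = 1367.4 + F12.
water balance: 1025.5 + 0.888·F12 = 0.795·(1367.4 + F12)
(0.888 − 0.795)·F12 = 0.795×1367.4 − 1025.5 = 61.582
F12 = 61.582 / 0.093 = 662.17 t/h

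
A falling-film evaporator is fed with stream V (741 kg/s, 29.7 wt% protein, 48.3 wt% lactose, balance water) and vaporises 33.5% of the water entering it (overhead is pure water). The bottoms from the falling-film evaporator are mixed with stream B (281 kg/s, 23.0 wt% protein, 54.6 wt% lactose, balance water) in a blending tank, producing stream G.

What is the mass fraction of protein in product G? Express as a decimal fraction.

0.2943

Vapour removed = 0.335×0.220×741 = 54.612 kg/s; concentrate = 686.39 kg/s.
protein reaching the mixer = 220.08 (from concentrate) + 281×0.230 = 284.71 kg/s.
Product flow = 686.39 + 281 = 967.39 kg/s; protein fraction = 0.2943.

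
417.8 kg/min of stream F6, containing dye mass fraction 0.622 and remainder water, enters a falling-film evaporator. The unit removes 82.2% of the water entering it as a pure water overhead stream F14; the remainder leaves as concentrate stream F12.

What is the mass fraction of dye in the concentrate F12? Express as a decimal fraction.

dye is not removed: 417.8×0.622 = 259.87 kg/min of dye enters F12.
water entering = 417.8×0.378 = 157.93 kg/min; overhead removed = 0.822×157.93 = 129.82 kg/min.
Concentrate = 417.8 − 129.82 = 287.98 kg/min.
Mass fraction = 259.87/287.98 = 0.902.

0.902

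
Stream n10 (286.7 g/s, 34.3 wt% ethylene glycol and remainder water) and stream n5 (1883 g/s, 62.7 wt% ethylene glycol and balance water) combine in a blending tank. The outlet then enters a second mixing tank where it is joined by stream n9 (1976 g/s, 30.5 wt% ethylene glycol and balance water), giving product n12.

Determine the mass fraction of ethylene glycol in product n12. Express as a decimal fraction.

0.454

Overall, product flow = 4145.7 g/s.
ethylene glycol in = 286.7×0.343 + 1883×0.627 + 1976×0.305 = 1881.7 g/s.
ethylene glycol fraction in n12 = 0.454.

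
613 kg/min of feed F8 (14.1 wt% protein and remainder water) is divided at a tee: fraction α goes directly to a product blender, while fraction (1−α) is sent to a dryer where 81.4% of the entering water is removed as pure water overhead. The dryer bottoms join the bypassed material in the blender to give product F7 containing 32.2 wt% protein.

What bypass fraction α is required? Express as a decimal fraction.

All 613×0.141 = 86.433 kg/min of protein reaches F7, so F7 = 86.433/0.322 = 268.43 kg/min and vapour = 344.57 kg/min.
The evaporator receives (1−α)·613 of feed at 0.859 water and removes 0.814 of that water:
0.814×0.859×(1−α)×613 = 344.57
(1−α) = 344.57/428.63 = 0.8039;  α = 0.1961.

0.196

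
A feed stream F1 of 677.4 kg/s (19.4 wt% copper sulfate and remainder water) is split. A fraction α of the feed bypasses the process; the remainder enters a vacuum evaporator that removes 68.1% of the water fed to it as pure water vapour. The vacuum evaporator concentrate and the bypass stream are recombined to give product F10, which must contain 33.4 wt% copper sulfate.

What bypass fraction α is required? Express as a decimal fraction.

0.236

All 677.4×0.194 = 131.42 kg/s of copper sulfate reaches F10, so F10 = 131.42/0.334 = 393.46 kg/s and vapour = 283.94 kg/s.
The evaporator receives (1−α)·677.4 of feed at 0.806 water and removes 0.681 of that water:
0.681×0.806×(1−α)×677.4 = 283.94
(1−α) = 283.94/371.82 = 0.7637;  α = 0.2363.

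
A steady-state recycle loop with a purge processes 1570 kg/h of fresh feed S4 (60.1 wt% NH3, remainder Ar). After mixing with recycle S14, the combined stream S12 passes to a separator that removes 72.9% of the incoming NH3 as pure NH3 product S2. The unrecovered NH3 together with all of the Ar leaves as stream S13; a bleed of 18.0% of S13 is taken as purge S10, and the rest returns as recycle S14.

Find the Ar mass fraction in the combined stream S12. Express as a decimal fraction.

0.7415

Ar enters only via S4 and leaves only via the purge: 1570×0.399 = 0.180×(Ar in S13), and the separator passes all Ar, so Ar in S12 = Ar in S13 = 3480.2 kg/h.
NH3 in S12: m_A = 1570×0.601 + (1−0.180)·(1−0.729)·m_A, so m_A = 943.57/0.7778 = 1213.2 kg/h.
S12 = 1213.2 + 3480.2 = 4693.3 kg/h.
Ar fraction in S12 = 3480.2/4693.3 = 0.7415.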